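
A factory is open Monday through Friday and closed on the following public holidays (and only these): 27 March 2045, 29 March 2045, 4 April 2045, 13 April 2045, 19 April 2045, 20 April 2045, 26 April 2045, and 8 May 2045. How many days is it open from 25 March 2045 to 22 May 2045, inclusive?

25 March 2045 is a Saturday.
From 25 March 2045 to 22 May 2045 is 59 days inclusive.
59 = 7 × 8 + 3, so there are 8 full weeks plus 3 extra days.
Each full week contributes 5 weekdays (Mon–Fri): 8 × 5 = 40.
The 3 extra days are Sat, Sun, Mon — 1 of them qualifies.
Total: 40 + 1 = 41.
Holidays: 27 March 2045 (Mon); 29 March 2045 (Wed); 4 April 2045 (Tue); 13 April 2045 (Thu); 19 April 2045 (Wed); 20 April 2045 (Thu); 26 April 2045 (Wed); 8 May 2045 (Mon).
All 8 holidays fall on weekdays, so subtract 8.
Business days: 41 − 8 = 33.

33 business days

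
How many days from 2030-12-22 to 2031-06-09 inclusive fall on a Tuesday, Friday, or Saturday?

2030-12-22 is a Sunday.
The range spans 170 days (inclusive of both endpoints).
170 = 7 × 24 + 2, so there are 24 full weeks plus 2 extra days.
Each full week contributes 3 days from the set (Tue, Fri, Sat): 24 × 3 = 72.
The 2 extra days are Sun, Mon — none qualify.
Total: 72 + 0 = 72.

72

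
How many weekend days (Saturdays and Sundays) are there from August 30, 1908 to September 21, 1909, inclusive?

August 30, 1908 is a Sunday.
The range spans 388 days (inclusive of both endpoints).
388 = 7 × 55 + 3, so there are 55 full weeks plus 3 extra days.
Each full week contributes 2 weekend days (Sat, Sun): 55 × 2 = 110.
The 3 extra days are Sunday, Monday, Tuesday — 1 of them qualifies.
Total: 110 + 1 = 111.

111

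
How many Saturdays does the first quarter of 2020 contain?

January 1, 2020 is a Wednesday.
From January 1, 2020 to March 31, 2020 is 91 days inclusive.
91 = 7 × 13, so the span is exactly 13 full weeks.
Each full week contributes one Saturday: 13 so far.
Total: 13.

13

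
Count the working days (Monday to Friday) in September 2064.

22 weekdays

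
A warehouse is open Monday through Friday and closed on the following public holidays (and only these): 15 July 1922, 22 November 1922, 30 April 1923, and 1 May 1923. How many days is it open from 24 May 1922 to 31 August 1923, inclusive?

330

24 May 1922 is a Wednesday.
From 24 May 1922 to 31 August 1923 is 465 days inclusive.
465 = 7 × 66 + 3, so there are 66 full weeks plus 3 extra days.
Each full week contributes 5 weekdays (Mon–Fri): 66 × 5 = 330.
The 3 extra days are Wed, Thu, Fri — 3 of them qualify.
Total: 330 + 3 = 333.
Holidays: 15 July 1922 (Sat); 22 November 1922 (Wed); 30 April 1923 (Mon); 1 May 1923 (Tue).
3 of the 4 holidays fall on weekdays; the rest are weekends and were already excluded.
Business days: 333 − 3 = 330.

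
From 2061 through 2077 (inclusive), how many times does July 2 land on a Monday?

Day of week of July 2 in each year:
2061: Sat, 2062: Sun, 2063: Mon ✓, 2064: Wed, 2065: Thu, 2066: Fri, 2067: Sat, 2068: Mon ✓, 2069: Tue, 2070: Wed, 2071: Thu, 2072: Sat, 2073: Sun, 2074: Mon ✓, 2075: Tue, 2076: Thu, 2077: Fri
Mondays: 2063, 2068, 2074.

3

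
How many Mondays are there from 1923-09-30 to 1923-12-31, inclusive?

14

1923-09-30 is a Sunday.
The range spans 93 days (inclusive of both endpoints).
93 = 7 × 13 + 2, so there are 13 full weeks plus 2 extra days.
Each full week contributes one Monday: 13 so far.
The 2 extra days are Sunday, Monday — 1 of them qualifies.
Total: 13 + 1 = 14.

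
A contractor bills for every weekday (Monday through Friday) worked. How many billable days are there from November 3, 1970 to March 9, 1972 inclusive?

November 3, 1970 is a Tuesday.
The range spans 493 days (inclusive of both endpoints).
493 = 7 × 70 + 3, so there are 70 full weeks plus 3 extra days.
Each full week contributes 5 weekdays (Mon–Fri): 70 × 5 = 350.
The 3 extra days are Tuesday, Wednesday, Thursday — 3 of them qualify.
Total: 350 + 3 = 353.

353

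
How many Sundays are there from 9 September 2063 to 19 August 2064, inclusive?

9 September 2063 is a Sunday.
The range spans 346 days (inclusive of both endpoints).
346 = 7 × 49 + 3, so there are 49 full weeks plus 3 extra days.
Each full week contributes one Sunday: 49 so far.
The 3 extra days are Sunday, Monday, Tuesday — 1 of them qualifies.
Total: 49 + 1 = 50.

50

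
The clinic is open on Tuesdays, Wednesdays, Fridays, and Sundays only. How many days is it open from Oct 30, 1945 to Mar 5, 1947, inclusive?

Oct 30, 1945 is a Tuesday.
That's 492 days from start to end, counting both.
492 = 7 × 70 + 2, so there are 70 full weeks plus 2 extra days.
Each full week contributes 4 days from the set (Tue, Wed, Fri, Sun): 70 × 4 = 280.
The 2 extra days are Tuesday, Wednesday — 2 of them qualify.
Total: 280 + 2 = 282.

282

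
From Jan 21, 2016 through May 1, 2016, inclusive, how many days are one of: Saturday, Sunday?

30

Jan 21, 2016 is a Thursday.
The range spans 102 days (inclusive of both endpoints).
102 = 7 × 14 + 4, so there are 14 full weeks plus 4 extra days.
Each full week contributes 2 days from the set (Sat, Sun): 14 × 2 = 28.
The 4 extra days are Thursday, Friday, Saturday, Sunday — 2 of them qualify.
Total: 28 + 2 = 30.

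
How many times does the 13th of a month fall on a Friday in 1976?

2

The 13th falls on a Friday when the month's 13th has weekday Fri.
Jan 13 is Tue; Feb 13 is Fri ✓; Mar 13 is Sat; Apr 13 is Tue; May 13 is Thu; Jun 13 is Sun; Jul 13 is Tue; Aug 13 is Fri ✓; Sep 13 is Mon; Oct 13 is Wed; Nov 13 is Sat; Dec 13 is Mon.
Friday the 13ths: Feb, Aug.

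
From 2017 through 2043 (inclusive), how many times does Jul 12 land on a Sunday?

4

Day of week of July 12 in each year:
2017: Wed, 2018: Thu, 2019: Fri, 2020: Sun ✓, 2021: Mon, 2022: Tue, 2023: Wed, 2024: Fri, 2025: Sat, 2026: Sun ✓, 2027: Mon, 2028: Wed, 2029: Thu, 2030: Fri, 2031: Sat, 2032: Mon, 2033: Tue, 2034: Wed, 2035: Thu, 2036: Sat, 2037: Sun ✓, 2038: Mon, 2039: Tue, 2040: Thu, 2041: Fri, 2042: Sat, 2043: Sun ✓
Sundays: 2020, 2026, 2037, 2043.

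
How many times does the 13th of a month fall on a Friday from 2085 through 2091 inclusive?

Friday-the-13ths by year:
2085: Apr, Jul
2086: Sep, Dec
2087: Jun
2088: Feb, Aug
2089: May
2090: Jan, Oct
2091: Apr, Jul

12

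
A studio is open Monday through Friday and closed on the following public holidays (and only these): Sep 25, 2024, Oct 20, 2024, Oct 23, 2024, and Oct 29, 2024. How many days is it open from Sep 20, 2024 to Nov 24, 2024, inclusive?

Sep 20, 2024 is a Friday.
That's 66 days from start to end, counting both.
66 = 7 × 9 + 3, so there are 9 full weeks plus 3 extra days.
Each full week contributes 5 weekdays (Mon–Fri): 9 × 5 = 45.
The 3 extra days are Friday, Saturday, Sunday — 1 of them qualifies.
Total: 45 + 1 = 46.
Holidays: Sep 25, 2024 (Wed); Oct 20, 2024 (Sun); Oct 23, 2024 (Wed); Oct 29, 2024 (Tue).
3 of the 4 holidays fall on weekdays; the rest are weekends and were already excluded.
Business days: 46 − 3 = 43.

43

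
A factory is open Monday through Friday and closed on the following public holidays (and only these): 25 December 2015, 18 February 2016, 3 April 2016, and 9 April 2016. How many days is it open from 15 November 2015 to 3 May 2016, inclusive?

15 November 2015 is a Sunday.
That's 171 days from start to end, counting both.
171 = 7 × 24 + 3, so there are 24 full weeks plus 3 extra days.
Each full week contributes 5 weekdays (Mon–Fri): 24 × 5 = 120.
The 3 extra days are Sun, Mon, Tue — 2 of them qualify.
Total: 120 + 2 = 122.
Holidays: 25 December 2015 (Fri); 18 February 2016 (Thu); 3 April 2016 (Sun); 9 April 2016 (Sat).
2 of the 4 holidays fall on weekdays; the rest are weekends and were already excluded.
Business days: 122 − 2 = 120.

120 business days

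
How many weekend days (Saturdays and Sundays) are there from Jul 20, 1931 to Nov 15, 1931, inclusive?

34

Jul 20, 1931 is a Monday.
That's 119 days from start to end, counting both.
119 = 7 × 17, so the span is exactly 17 full weeks.
Each full week contributes 2 weekend days (Sat, Sun): 17 × 2 = 34.
Total: 34.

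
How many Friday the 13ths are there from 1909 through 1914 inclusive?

10

Friday-the-13ths by year:
1909: Aug
1910: May
1911: Jan, Oct
1912: Sep, Dec
1913: Jun
1914: Feb, Mar, Nov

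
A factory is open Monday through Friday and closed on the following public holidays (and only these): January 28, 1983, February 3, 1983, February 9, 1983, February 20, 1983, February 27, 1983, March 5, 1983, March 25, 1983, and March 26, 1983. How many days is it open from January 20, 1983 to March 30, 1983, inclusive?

January 20, 1983 is a Thursday.
The range spans 70 days (inclusive of both endpoints).
70 = 7 × 10, so the span is exactly 10 full weeks.
Each full week contributes 5 weekdays (Mon–Fri): 10 × 5 = 50.
Holidays: January 28, 1983 (Fri); February 3, 1983 (Thu); February 9, 1983 (Wed); February 20, 1983 (Sun); February 27, 1983 (Sun); March 5, 1983 (Sat); March 25, 1983 (Fri); March 26, 1983 (Sat).
4 of the 8 holidays fall on weekdays; the rest are weekends and were already excluded.
Business days: 50 − 4 = 46.

46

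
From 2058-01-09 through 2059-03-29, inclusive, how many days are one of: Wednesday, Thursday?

2058-01-09 is a Wednesday.
From 2058-01-09 to 2059-03-29 is 445 days inclusive.
445 = 7 × 63 + 4, so there are 63 full weeks plus 4 extra days.
Each full week contributes 2 days from the set (Wed, Thu): 63 × 2 = 126.
The 4 extra days are Wednesday, Thursday, Friday, Saturday — 2 of them qualify.
Total: 126 + 2 = 128.

128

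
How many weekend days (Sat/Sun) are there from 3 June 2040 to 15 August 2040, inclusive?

3 June 2040 is a Sunday.
That's 74 days from start to end, counting both.
74 = 7 × 10 + 4, so there are 10 full weeks plus 4 extra days.
Each full week contributes 2 weekend days (Sat, Sun): 10 × 2 = 20.
The 4 extra days are Sunday, Monday, Tuesday, Wednesday — 1 of them qualifies.
Total: 20 + 1 = 21.

21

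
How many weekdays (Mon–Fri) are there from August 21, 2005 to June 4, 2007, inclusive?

August 21, 2005 is a Sunday.
From August 21, 2005 to June 4, 2007 is 653 days inclusive.
653 = 7 × 93 + 2, so there are 93 full weeks plus 2 extra days.
Each full week contributes 5 weekdays (Mon–Fri): 93 × 5 = 465.
The 2 extra days are Sunday, Monday — 1 of them qualifies.
Total: 465 + 1 = 466.

466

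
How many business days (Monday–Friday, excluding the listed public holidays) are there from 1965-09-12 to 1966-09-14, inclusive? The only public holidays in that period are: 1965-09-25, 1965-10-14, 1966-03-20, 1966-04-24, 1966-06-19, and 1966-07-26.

1965-09-12 is a Sunday.
From 1965-09-12 to 1966-09-14 is 368 days inclusive.
368 = 7 × 52 + 4, so there are 52 full weeks plus 4 extra days.
Each full week contributes 5 weekdays (Mon–Fri): 52 × 5 = 260.
The 4 extra days are Sunday, Monday, Tuesday, Wednesday — 3 of them qualify.
Total: 260 + 3 = 263.
Holidays: 1965-09-25 (Sat); 1965-10-14 (Thu); 1966-03-20 (Sun); 1966-04-24 (Sun); 1966-06-19 (Sun); 1966-07-26 (Tue).
2 of the 6 holidays fall on weekdays; the rest are weekends and were already excluded.
Business days: 263 − 2 = 261.

261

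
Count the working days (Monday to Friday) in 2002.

261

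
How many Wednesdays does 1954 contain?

Jan 1, 1954 is a Friday.
The range spans 365 days (inclusive of both endpoints).
365 = 7 × 52 + 1, so there are 52 full weeks plus 1 extra day.
Each full week contributes one Wednesday: 52 so far.
The 1 extra day is Fri — none qualify.
Total: 52 + 0 = 52.

52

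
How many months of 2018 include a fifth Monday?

5

A month has five Mondays exactly when Monday falls within its first (length − 28) days.
Jan: 31 days, starts Mon → 5 of Mon, Tue, Wed ✓
Feb: 28 days, starts Thu → 5 of (none)
Mar: 31 days, starts Thu → 5 of Thu, Fri, Sat
Apr: 30 days, starts Sun → 5 of Sun, Mon ✓
May: 31 days, starts Tue → 5 of Tue, Wed, Thu
Jun: 30 days, starts Fri → 5 of Fri, Sat
Jul: 31 days, starts Sun → 5 of Sun, Mon, Tue ✓
Aug: 31 days, starts Wed → 5 of Wed, Thu, Fri
Sep: 30 days, starts Sat → 5 of Sat, Sun
Oct: 31 days, starts Mon → 5 of Mon, Tue, Wed ✓
Nov: 30 days, starts Thu → 5 of Thu, Fri
Dec: 31 days, starts Sat → 5 of Sat, Sun, Mon ✓
Months with five Mondays: Jan, Apr, Jul, Oct, Dec.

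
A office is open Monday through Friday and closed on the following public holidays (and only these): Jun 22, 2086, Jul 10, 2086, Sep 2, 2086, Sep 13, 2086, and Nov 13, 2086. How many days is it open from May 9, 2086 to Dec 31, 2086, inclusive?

May 9, 2086 is a Thursday.
That's 237 days from start to end, counting both.
237 = 7 × 33 + 6, so there are 33 full weeks plus 6 extra days.
Each full week contributes 5 weekdays (Mon–Fri): 33 × 5 = 165.
The 6 extra days are Thursday, Friday, Saturday, Sunday, Monday, Tuesday — 4 of them qualify.
Total: 165 + 4 = 169.
Holidays: Jun 22, 2086 (Sat); Jul 10, 2086 (Wed); Sep 2, 2086 (Mon); Sep 13, 2086 (Fri); Nov 13, 2086 (Wed).
4 of the 5 holidays fall on weekdays; the rest are weekends and were already excluded.
Business days: 169 − 4 = 165.

165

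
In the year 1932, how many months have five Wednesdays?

4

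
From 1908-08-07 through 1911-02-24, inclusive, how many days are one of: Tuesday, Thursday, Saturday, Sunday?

532

1908-08-07 is a Friday.
That's 932 days from start to end, counting both.
932 = 7 × 133 + 1, so there are 133 full weeks plus 1 extra day.
Each full week contributes 4 days from the set (Tue, Thu, Sat, Sun): 133 × 4 = 532.
The 1 extra day is Fri — none qualify.
Total: 532 + 0 = 532.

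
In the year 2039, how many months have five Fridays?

4

A month has five Fridays exactly when Friday falls within its first (length − 28) days.
Jan: 31 days, starts Sat → 5 of Sat, Sun, Mon
Feb: 28 days, starts Tue → 5 of (none)
Mar: 31 days, starts Tue → 5 of Tue, Wed, Thu
Apr: 30 days, starts Fri → 5 of Fri, Sat ✓
May: 31 days, starts Sun → 5 of Sun, Mon, Tue
Jun: 30 days, starts Wed → 5 of Wed, Thu
Jul: 31 days, starts Fri → 5 of Fri, Sat, Sun ✓
Aug: 31 days, starts Mon → 5 of Mon, Tue, Wed
Sep: 30 days, starts Thu → 5 of Thu, Fri ✓
Oct: 31 days, starts Sat → 5 of Sat, Sun, Mon
Nov: 30 days, starts Tue → 5 of Tue, Wed
Dec: 31 days, starts Thu → 5 of Thu, Fri, Sat ✓
Months with five Fridays: Apr, Jul, Sep, Dec.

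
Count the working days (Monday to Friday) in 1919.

261 weekdays

1 January 1919 is a Wednesday.
The range spans 365 days (inclusive of both endpoints).
365 = 7 × 52 + 1, so there are 52 full weeks plus 1 extra day.
Each full week contributes 5 weekdays (Mon–Fri): 52 × 5 = 260.
The 1 extra day is Wednesday — 1 of them qualifies.
Total: 260 + 1 = 261.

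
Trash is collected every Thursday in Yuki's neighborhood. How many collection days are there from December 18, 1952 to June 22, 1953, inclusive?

December 18, 1952 is a Thursday.
From December 18, 1952 to June 22, 1953 is 187 days inclusive.
187 = 7 × 26 + 5, so there are 26 full weeks plus 5 extra days.
Each full week contributes one Thursday: 26 so far.
The 5 extra days are Thu, Fri, Sat, Sun, Mon — 1 of them qualifies.
Total: 26 + 1 = 27.

27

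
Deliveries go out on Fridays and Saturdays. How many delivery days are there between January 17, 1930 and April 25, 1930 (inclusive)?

January 17, 1930 is a Friday.
That's 99 days from start to end, counting both.
99 = 7 × 14 + 1, so there are 14 full weeks plus 1 extra day.
Each full week contributes 2 days from the set (Fri, Sat): 14 × 2 = 28.
The 1 extra day is Fri — 1 of them qualifies.
Total: 28 + 1 = 29.

29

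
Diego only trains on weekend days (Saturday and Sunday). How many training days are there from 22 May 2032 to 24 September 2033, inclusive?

141

22 May 2032 is a Saturday.
The range spans 491 days (inclusive of both endpoints).
491 = 7 × 70 + 1, so there are 70 full weeks plus 1 extra day.
Each full week contributes 2 weekend days (Sat, Sun): 70 × 2 = 140.
The 1 extra day is Sat — 1 of them qualifies.
Total: 140 + 1 = 141.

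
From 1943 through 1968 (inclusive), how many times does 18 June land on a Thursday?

Day of week of June 18 in each year:
1943: Fri, 1944: Sun, 1945: Mon, 1946: Tue, 1947: Wed, 1948: Fri, 1949: Sat, 1950: Sun, 1951: Mon, 1952: Wed, 1953: Thu ✓, 1954: Fri, 1955: Sat, 1956: Mon, 1957: Tue, 1958: Wed, 1959: Thu ✓, 1960: Sat, 1961: Sun, 1962: Mon, 1963: Tue, 1964: Thu ✓, 1965: Fri, 1966: Sat, 1967: Sun, 1968: Tue
Thursdays: 1953, 1959, 1964.

3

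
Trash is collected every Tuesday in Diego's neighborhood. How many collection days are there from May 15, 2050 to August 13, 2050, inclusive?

May 15, 2050 is a Sunday.
The range spans 91 days (inclusive of both endpoints).
91 = 7 × 13, so the span is exactly 13 full weeks.
Each full week contributes one Tuesday: 13 so far.

13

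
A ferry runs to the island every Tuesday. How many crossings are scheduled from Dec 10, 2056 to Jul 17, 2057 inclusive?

32 Tuesdays

Dec 10, 2056 is a Sunday.
That's 220 days from start to end, counting both.
220 = 7 × 31 + 3, so there are 31 full weeks plus 3 extra days.
Each full week contributes one Tuesday: 31 so far.
The 3 extra days are Sunday, Monday, Tuesday — 1 of them qualifies.
Total: 31 + 1 = 32.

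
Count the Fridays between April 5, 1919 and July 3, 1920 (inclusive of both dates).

65

April 5, 1919 is a Saturday.
The range spans 456 days (inclusive of both endpoints).
456 = 7 × 65 + 1, so there are 65 full weeks plus 1 extra day.
Each full week contributes one Friday: 65 so far.
The 1 extra day is Saturday — none qualify.
Total: 65 + 0 = 65.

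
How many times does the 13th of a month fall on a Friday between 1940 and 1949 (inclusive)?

16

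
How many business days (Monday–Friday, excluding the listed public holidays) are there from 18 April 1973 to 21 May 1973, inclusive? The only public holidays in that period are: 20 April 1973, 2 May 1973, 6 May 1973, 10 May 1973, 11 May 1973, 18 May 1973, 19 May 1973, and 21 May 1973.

18

18 April 1973 is a Wednesday.
That's 34 days from start to end, counting both.
34 = 7 × 4 + 6, so there are 4 full weeks plus 6 extra days.
Each full week contributes 5 weekdays (Mon–Fri): 4 × 5 = 20.
The 6 extra days are Wed, Thu, Fri, Sat, Sun, Mon — 4 of them qualify.
Total: 20 + 4 = 24.
Holidays: 20 April 1973 (Fri); 2 May 1973 (Wed); 6 May 1973 (Sun); 10 May 1973 (Thu); 11 May 1973 (Fri); 18 May 1973 (Fri); 19 May 1973 (Sat); 21 May 1973 (Mon).
6 of the 8 holidays fall on weekdays; the rest are weekends and were already excluded.
Business days: 24 − 6 = 18.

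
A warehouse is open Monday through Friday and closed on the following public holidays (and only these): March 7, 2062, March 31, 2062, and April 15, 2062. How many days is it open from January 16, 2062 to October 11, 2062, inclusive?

191 working days

January 16, 2062 is a Monday.
The range spans 269 days (inclusive of both endpoints).
269 = 7 × 38 + 3, so there are 38 full weeks plus 3 extra days.
Each full week contributes 5 weekdays (Mon–Fri): 38 × 5 = 190.
The 3 extra days are Mon, Tue, Wed — 3 of them qualify.
Total: 190 + 3 = 193.
Holidays: March 7, 2062 (Tue); March 31, 2062 (Fri); April 15, 2062 (Sat).
2 of the 3 holidays fall on weekdays; the rest are weekends and were already excluded.
Business days: 193 − 2 = 191.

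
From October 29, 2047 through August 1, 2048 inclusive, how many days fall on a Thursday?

40

October 29, 2047 is a Tuesday.
That's 278 days from start to end, counting both.
278 = 7 × 39 + 5, so there are 39 full weeks plus 5 extra days.
Each full week contributes one Thursday: 39 so far.
The 5 extra days are Tue, Wed, Thu, Fri, Sat — 1 of them qualifies.
Total: 39 + 1 = 40.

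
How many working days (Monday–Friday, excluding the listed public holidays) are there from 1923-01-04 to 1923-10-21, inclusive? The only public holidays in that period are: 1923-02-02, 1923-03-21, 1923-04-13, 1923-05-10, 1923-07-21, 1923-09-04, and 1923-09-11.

1923-01-04 is a Thursday.
The range spans 291 days (inclusive of both endpoints).
291 = 7 × 41 + 4, so there are 41 full weeks plus 4 extra days.
Each full week contributes 5 weekdays (Mon–Fri): 41 × 5 = 205.
The 4 extra days are Thursday, Friday, Saturday, Sunday — 2 of them qualify.
Total: 205 + 2 = 207.
Holidays: 1923-02-02 (Fri); 1923-03-21 (Wed); 1923-04-13 (Fri); 1923-05-10 (Thu); 1923-07-21 (Sat); 1923-09-04 (Tue); 1923-09-11 (Tue).
6 of the 7 holidays fall on weekdays; the rest are weekends and were already excluded.
Business days: 207 − 6 = 201.

201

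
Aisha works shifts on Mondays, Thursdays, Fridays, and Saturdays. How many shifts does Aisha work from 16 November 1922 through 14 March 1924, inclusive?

16 November 1922 is a Thursday.
That's 485 days from start to end, counting both.
485 = 7 × 69 + 2, so there are 69 full weeks plus 2 extra days.
Each full week contributes 4 days from the set (Mon, Thu, Fri, Sat): 69 × 4 = 276.
The 2 extra days are Thu, Fri — 2 of them qualify.
Total: 276 + 2 = 278.

278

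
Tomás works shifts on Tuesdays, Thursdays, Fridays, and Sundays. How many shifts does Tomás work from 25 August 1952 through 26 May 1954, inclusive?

25 August 1952 is a Monday.
That's 640 days from start to end, counting both.
640 = 7 × 91 + 3, so there are 91 full weeks plus 3 extra days.
Each full week contributes 4 days from the set (Tue, Thu, Fri, Sun): 91 × 4 = 364.
The 3 extra days are Mon, Tue, Wed — 1 of them qualifies.
Total: 364 + 1 = 365.

365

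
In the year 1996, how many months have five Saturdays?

4

A month has five Saturdays exactly when Saturday falls within its first (length − 28) days.
Jan: 31 days, starts Mon → 5 of Mon, Tue, Wed
Feb: 29 days, starts Thu → 5 of Thu
Mar: 31 days, starts Fri → 5 of Fri, Sat, Sun ✓
Apr: 30 days, starts Mon → 5 of Mon, Tue
May: 31 days, starts Wed → 5 of Wed, Thu, Fri
Jun: 30 days, starts Sat → 5 of Sat, Sun ✓
Jul: 31 days, starts Mon → 5 of Mon, Tue, Wed
Aug: 31 days, starts Thu → 5 of Thu, Fri, Sat ✓
Sep: 30 days, starts Sun → 5 of Sun, Mon
Oct: 31 days, starts Tue → 5 of Tue, Wed, Thu
Nov: 30 days, starts Fri → 5 of Fri, Sat ✓
Dec: 31 days, starts Sun → 5 of Sun, Mon, Tue
Months with five Saturdays: Mar, Jun, Aug, Nov.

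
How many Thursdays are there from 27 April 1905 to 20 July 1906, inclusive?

27 April 1905 is a Thursday.
The range spans 450 days (inclusive of both endpoints).
450 = 7 × 64 + 2, so there are 64 full weeks plus 2 extra days.
Each full week contributes one Thursday: 64 so far.
The 2 extra days are Thursday, Friday — 1 of them qualifies.
Total: 64 + 1 = 65.

65 Thursdays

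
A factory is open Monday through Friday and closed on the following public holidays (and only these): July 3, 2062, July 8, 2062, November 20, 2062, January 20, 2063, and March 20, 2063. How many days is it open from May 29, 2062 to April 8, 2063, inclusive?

May 29, 2062 is a Monday.
That's 315 days from start to end, counting both.
315 = 7 × 45, so the span is exactly 45 full weeks.
Each full week contributes 5 weekdays (Mon–Fri): 45 × 5 = 225.
Total: 225.
Holidays: July 3, 2062 (Mon); July 8, 2062 (Sat); November 20, 2062 (Mon); January 20, 2063 (Sat); March 20, 2063 (Tue).
3 of the 5 holidays fall on weekdays; the rest are weekends and were already excluded.
Business days: 225 − 3 = 222.

222 working days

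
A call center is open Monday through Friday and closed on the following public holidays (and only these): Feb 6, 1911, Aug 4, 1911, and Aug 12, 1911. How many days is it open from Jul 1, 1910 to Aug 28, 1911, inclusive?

Jul 1, 1910 is a Friday.
From Jul 1, 1910 to Aug 28, 1911 is 424 days inclusive.
424 = 7 × 60 + 4, so there are 60 full weeks plus 4 extra days.
Each full week contributes 5 weekdays (Mon–Fri): 60 × 5 = 300.
The 4 extra days are Friday, Saturday, Sunday, Monday — 2 of them qualify.
Total: 300 + 2 = 302.
Holidays: Feb 6, 1911 (Mon); Aug 4, 1911 (Fri); Aug 12, 1911 (Sat).
2 of the 3 holidays fall on weekdays; the rest are weekends and were already excluded.
Business days: 302 − 2 = 300.

300 working days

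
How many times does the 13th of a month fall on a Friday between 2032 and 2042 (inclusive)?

19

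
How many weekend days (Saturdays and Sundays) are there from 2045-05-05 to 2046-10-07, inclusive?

2045-05-05 is a Friday.
The range spans 521 days (inclusive of both endpoints).
521 = 7 × 74 + 3, so there are 74 full weeks plus 3 extra days.
Each full week contributes 2 weekend days (Sat, Sun): 74 × 2 = 148.
The 3 extra days are Friday, Saturday, Sunday — 2 of them qualify.
Total: 148 + 2 = 150.

150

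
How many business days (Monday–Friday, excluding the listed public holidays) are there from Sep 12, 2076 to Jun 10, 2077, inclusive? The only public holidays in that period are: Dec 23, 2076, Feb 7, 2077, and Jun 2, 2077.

Sep 12, 2076 is a Saturday.
From Sep 12, 2076 to Jun 10, 2077 is 272 days inclusive.
272 = 7 × 38 + 6, so there are 38 full weeks plus 6 extra days.
Each full week contributes 5 weekdays (Mon–Fri): 38 × 5 = 190.
The 6 extra days are Saturday, Sunday, Monday, Tuesday, Wednesday, Thursday — 4 of them qualify.
Total: 190 + 4 = 194.
Holidays: Dec 23, 2076 (Wed); Feb 7, 2077 (Sun); Jun 2, 2077 (Wed).
2 of the 3 holidays fall on weekdays; the rest are weekends and were already excluded.
Business days: 194 − 2 = 192.

192 business days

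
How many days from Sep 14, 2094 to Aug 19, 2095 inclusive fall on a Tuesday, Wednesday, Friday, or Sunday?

195

Sep 14, 2094 is a Tuesday.
From Sep 14, 2094 to Aug 19, 2095 is 340 days inclusive.
340 = 7 × 48 + 4, so there are 48 full weeks plus 4 extra days.
Each full week contributes 4 days from the set (Tue, Wed, Fri, Sun): 48 × 4 = 192.
The 4 extra days are Tue, Wed, Thu, Fri — 3 of them qualify.
Total: 192 + 3 = 195.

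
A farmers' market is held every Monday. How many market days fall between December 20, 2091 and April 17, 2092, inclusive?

17 Mondays

December 20, 2091 is a Thursday.
From December 20, 2091 to April 17, 2092 is 120 days inclusive.
120 = 7 × 17 + 1, so there are 17 full weeks plus 1 extra day.
Each full week contributes one Monday: 17 so far.
The 1 extra day is Thursday — none qualify.
Total: 17 + 0 = 17.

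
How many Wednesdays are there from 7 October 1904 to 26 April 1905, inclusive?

7 October 1904 is a Friday.
From 7 October 1904 to 26 April 1905 is 202 days inclusive.
202 = 7 × 28 + 6, so there are 28 full weeks plus 6 extra days.
Each full week contributes one Wednesday: 28 so far.
The 6 extra days are Fri, Sat, Sun, Mon, Tue, Wed — 1 of them qualifies.
Total: 28 + 1 = 29.

29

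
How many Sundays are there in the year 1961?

1961-01-01 is a Sunday.
From 1961-01-01 to 1961-12-31 is 365 days inclusive.
365 = 7 × 52 + 1, so there are 52 full weeks plus 1 extra day.
Each full week contributes one Sunday: 52 so far.
The 1 extra day is Sunday — 1 of them qualifies.
Total: 52 + 1 = 53.

53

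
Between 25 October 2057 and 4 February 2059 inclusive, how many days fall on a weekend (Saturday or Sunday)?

134

25 October 2057 is a Thursday.
The range spans 468 days (inclusive of both endpoints).
468 = 7 × 66 + 6, so there are 66 full weeks plus 6 extra days.
Each full week contributes 2 weekend days (Sat, Sun): 66 × 2 = 132.
The 6 extra days are Thu, Fri, Sat, Sun, Mon, Tue — 2 of them qualify.
Total: 132 + 2 = 134.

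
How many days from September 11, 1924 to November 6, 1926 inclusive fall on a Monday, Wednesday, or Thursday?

337

September 11, 1924 is a Thursday.
That's 787 days from start to end, counting both.
787 = 7 × 112 + 3, so there are 112 full weeks plus 3 extra days.
Each full week contributes 3 days from the set (Mon, Wed, Thu): 112 × 3 = 336.
The 3 extra days are Thu, Fri, Sat — 1 of them qualifies.
Total: 336 + 1 = 337.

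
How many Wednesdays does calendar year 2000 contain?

2000-01-01 is a Saturday.
The range spans 366 days (inclusive of both endpoints).
366 = 7 × 52 + 2, so there are 52 full weeks plus 2 extra days.
Each full week contributes one Wednesday: 52 so far.
The 2 extra days are Saturday, Sunday — none qualify.
Total: 52 + 0 = 52.

52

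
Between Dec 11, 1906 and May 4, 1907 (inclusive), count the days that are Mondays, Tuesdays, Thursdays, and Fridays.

83

Dec 11, 1906 is a Tuesday.
That's 145 days from start to end, counting both.
145 = 7 × 20 + 5, so there are 20 full weeks plus 5 extra days.
Each full week contributes 4 days from the set (Mon, Tue, Thu, Fri): 20 × 4 = 80.
The 5 extra days are Tue, Wed, Thu, Fri, Sat — 3 of them qualify.
Total: 80 + 3 = 83.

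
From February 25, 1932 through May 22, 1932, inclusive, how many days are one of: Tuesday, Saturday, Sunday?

February 25, 1932 is a Thursday.
From February 25, 1932 to May 22, 1932 is 88 days inclusive.
88 = 7 × 12 + 4, so there are 12 full weeks plus 4 extra days.
Each full week contributes 3 days from the set (Tue, Sat, Sun): 12 × 3 = 36.
The 4 extra days are Thursday, Friday, Saturday, Sunday — 2 of them qualify.
Total: 36 + 2 = 38.

38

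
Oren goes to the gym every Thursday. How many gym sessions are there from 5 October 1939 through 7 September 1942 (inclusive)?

5 October 1939 is a Thursday.
That's 1069 days from start to end, counting both.
1069 = 7 × 152 + 5, so there are 152 full weeks plus 5 extra days.
Each full week contributes one Thursday: 152 so far.
The 5 extra days are Thu, Fri, Sat, Sun, Mon — 1 of them qualifies.
Total: 152 + 1 = 153.

153 Thursdays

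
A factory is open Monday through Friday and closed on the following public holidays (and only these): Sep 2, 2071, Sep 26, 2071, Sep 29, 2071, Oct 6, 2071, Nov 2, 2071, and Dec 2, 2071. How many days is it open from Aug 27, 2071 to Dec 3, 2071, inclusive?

Aug 27, 2071 is a Thursday.
That's 99 days from start to end, counting both.
99 = 7 × 14 + 1, so there are 14 full weeks plus 1 extra day.
Each full week contributes 5 weekdays (Mon–Fri): 14 × 5 = 70.
The 1 extra day is Thursday — 1 of them qualifies.
Total: 70 + 1 = 71.
Holidays: Sep 2, 2071 (Wed); Sep 26, 2071 (Sat); Sep 29, 2071 (Tue); Oct 6, 2071 (Tue); Nov 2, 2071 (Mon); Dec 2, 2071 (Wed).
5 of the 6 holidays fall on weekdays; the rest are weekends and were already excluded.
Business days: 71 − 5 = 66.

66 working days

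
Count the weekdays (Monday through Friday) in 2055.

Jan 1, 2055 is a Friday.
From Jan 1, 2055 to Dec 31, 2055 is 365 days inclusive.
365 = 7 × 52 + 1, so there are 52 full weeks plus 1 extra day.
Each full week contributes 5 weekdays (Mon–Fri): 52 × 5 = 260.
The 1 extra day is Friday — 1 of them qualifies.
Total: 260 + 1 = 261.

261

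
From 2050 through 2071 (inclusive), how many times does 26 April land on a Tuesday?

Day of week of April 26 in each year:
2050: Tue ✓, 2051: Wed, 2052: Fri, 2053: Sat, 2054: Sun, 2055: Mon, 2056: Wed, 2057: Thu, 2058: Fri, 2059: Sat, 2060: Mon, 2061: Tue ✓, 2062: Wed, 2063: Thu, 2064: Sat, 2065: Sun, 2066: Mon, 2067: Tue ✓, 2068: Thu, 2069: Fri, 2070: Sat, 2071: Sun
Tuesdays: 2050, 2061, 2067.

3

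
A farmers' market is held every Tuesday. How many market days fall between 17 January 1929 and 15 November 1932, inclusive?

17 January 1929 is a Thursday.
The range spans 1399 days (inclusive of both endpoints).
1399 = 7 × 199 + 6, so there are 199 full weeks plus 6 extra days.
Each full week contributes one Tuesday: 199 so far.
The 6 extra days are Thu, Fri, Sat, Sun, Mon, Tue — 1 of them qualifies.
Total: 199 + 1 = 200.

200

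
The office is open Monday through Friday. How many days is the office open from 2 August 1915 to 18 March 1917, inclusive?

2 August 1915 is a Monday.
From 2 August 1915 to 18 March 1917 is 595 days inclusive.
595 = 7 × 85, so the span is exactly 85 full weeks.
Each full week contributes 5 weekdays (Mon–Fri): 85 × 5 = 425.
Total: 425.

425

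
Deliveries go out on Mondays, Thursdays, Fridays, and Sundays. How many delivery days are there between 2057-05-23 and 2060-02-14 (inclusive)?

2057-05-23 is a Wednesday.
The range spans 998 days (inclusive of both endpoints).
998 = 7 × 142 + 4, so there are 142 full weeks plus 4 extra days.
Each full week contributes 4 days from the set (Mon, Thu, Fri, Sun): 142 × 4 = 568.
The 4 extra days are Wed, Thu, Fri, Sat — 2 of them qualify.
Total: 568 + 2 = 570.

570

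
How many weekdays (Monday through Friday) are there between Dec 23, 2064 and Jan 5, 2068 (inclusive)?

Dec 23, 2064 is a Tuesday.
That's 1109 days from start to end, counting both.
1109 = 7 × 158 + 3, so there are 158 full weeks plus 3 extra days.
Each full week contributes 5 weekdays (Mon–Fri): 158 × 5 = 790.
The 3 extra days are Tue, Wed, Thu — 3 of them qualify.
Total: 790 + 3 = 793.

793 weekdays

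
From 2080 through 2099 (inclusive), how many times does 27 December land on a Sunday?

Day of week of December 27 in each year:
2080: Fri, 2081: Sat, 2082: Sun ✓, 2083: Mon, 2084: Wed, 2085: Thu, 2086: Fri, 2087: Sat, 2088: Mon, 2089: Tue, 2090: Wed, 2091: Thu, 2092: Sat, 2093: Sun ✓, 2094: Mon, 2095: Tue, 2096: Thu, 2097: Fri, 2098: Sat, 2099: Sun ✓
Sundays: 2082, 2093, 2099.

3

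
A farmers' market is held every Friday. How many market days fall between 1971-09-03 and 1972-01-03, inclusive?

18

1971-09-03 is a Friday.
The range spans 123 days (inclusive of both endpoints).
123 = 7 × 17 + 4, so there are 17 full weeks plus 4 extra days.
Each full week contributes one Friday: 17 so far.
The 4 extra days are Friday, Saturday, Sunday, Monday — 1 of them qualifies.
Total: 17 + 1 = 18.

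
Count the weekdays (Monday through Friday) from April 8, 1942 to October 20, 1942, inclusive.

140 weekdays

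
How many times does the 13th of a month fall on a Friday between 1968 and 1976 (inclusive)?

Friday-the-13ths by year:
1968: Sep, Dec
1969: Jun
1970: Feb, Mar, Nov
1971: Aug
1972: Oct
1973: Apr, Jul
1974: Sep, Dec
1975: Jun
1976: Feb, Aug

15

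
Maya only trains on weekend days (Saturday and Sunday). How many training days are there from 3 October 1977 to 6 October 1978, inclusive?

3 October 1977 is a Monday.
That's 369 days from start to end, counting both.
369 = 7 × 52 + 5, so there are 52 full weeks plus 5 extra days.
Each full week contributes 2 weekend days (Sat, Sun): 52 × 2 = 104.
The 5 extra days are Mon, Tue, Wed, Thu, Fri — none qualify.
Total: 104 + 0 = 104.

104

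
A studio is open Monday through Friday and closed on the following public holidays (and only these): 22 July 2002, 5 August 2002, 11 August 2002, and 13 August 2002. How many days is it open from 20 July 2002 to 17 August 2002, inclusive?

17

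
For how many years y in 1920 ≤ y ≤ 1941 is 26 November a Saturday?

Day of week of November 26 in each year:
1920: Fri, 1921: Sat ✓, 1922: Sun, 1923: Mon, 1924: Wed, 1925: Thu, 1926: Fri, 1927: Sat ✓, 1928: Mon, 1929: Tue, 1930: Wed, 1931: Thu, 1932: Sat ✓, 1933: Sun, 1934: Mon, 1935: Tue, 1936: Thu, 1937: Fri, 1938: Sat ✓, 1939: Sun, 1940: Tue, 1941: Wed
Saturdays: 1921, 1927, 1932, 1938.

4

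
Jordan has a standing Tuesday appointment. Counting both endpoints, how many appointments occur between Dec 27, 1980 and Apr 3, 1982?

66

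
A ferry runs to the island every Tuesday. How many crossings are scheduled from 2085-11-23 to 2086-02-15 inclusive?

12

2085-11-23 is a Friday.
The range spans 85 days (inclusive of both endpoints).
85 = 7 × 12 + 1, so there are 12 full weeks plus 1 extra day.
Each full week contributes one Tuesday: 12 so far.
The 1 extra day is Fri — none qualify.
Total: 12 + 0 = 12.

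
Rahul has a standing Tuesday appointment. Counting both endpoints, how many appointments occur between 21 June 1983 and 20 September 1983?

14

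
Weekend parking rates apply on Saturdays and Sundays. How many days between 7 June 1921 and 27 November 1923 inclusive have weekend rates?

258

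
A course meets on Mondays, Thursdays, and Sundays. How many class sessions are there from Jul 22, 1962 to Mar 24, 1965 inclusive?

Jul 22, 1962 is a Sunday.
From Jul 22, 1962 to Mar 24, 1965 is 977 days inclusive.
977 = 7 × 139 + 4, so there are 139 full weeks plus 4 extra days.
Each full week contributes 3 days from the set (Mon, Thu, Sun): 139 × 3 = 417.
The 4 extra days are Sun, Mon, Tue, Wed — 2 of them qualify.
Total: 417 + 2 = 419.

419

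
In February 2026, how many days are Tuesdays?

4

2026-02-01 is a Sunday.
From 2026-02-01 to 2026-02-28 is 28 days inclusive.
28 = 7 × 4, so the span is exactly 4 full weeks.
Each full week contributes one Tuesday: 4 so far.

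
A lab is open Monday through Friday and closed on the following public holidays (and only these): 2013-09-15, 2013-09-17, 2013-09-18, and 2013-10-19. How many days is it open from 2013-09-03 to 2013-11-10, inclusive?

47

2013-09-03 is a Tuesday.
From 2013-09-03 to 2013-11-10 is 69 days inclusive.
69 = 7 × 9 + 6, so there are 9 full weeks plus 6 extra days.
Each full week contributes 5 weekdays (Mon–Fri): 9 × 5 = 45.
The 6 extra days are Tue, Wed, Thu, Fri, Sat, Sun — 4 of them qualify.
Total: 45 + 4 = 49.
Holidays: 2013-09-15 (Sun); 2013-09-17 (Tue); 2013-09-18 (Wed); 2013-10-19 (Sat).
2 of the 4 holidays fall on weekdays; the rest are weekends and were already excluded.
Business days: 49 − 2 = 47.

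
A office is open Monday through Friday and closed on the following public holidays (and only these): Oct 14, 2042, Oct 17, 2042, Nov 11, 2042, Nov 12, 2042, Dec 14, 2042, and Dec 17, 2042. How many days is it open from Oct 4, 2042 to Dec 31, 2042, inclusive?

58

Oct 4, 2042 is a Saturday.
From Oct 4, 2042 to Dec 31, 2042 is 89 days inclusive.
89 = 7 × 12 + 5, so there are 12 full weeks plus 5 extra days.
Each full week contributes 5 weekdays (Mon–Fri): 12 × 5 = 60.
The 5 extra days are Saturday, Sunday, Monday, Tuesday, Wednesday — 3 of them qualify.
Total: 60 + 3 = 63.
Holidays: Oct 14, 2042 (Tue); Oct 17, 2042 (Fri); Nov 11, 2042 (Tue); Nov 12, 2042 (Wed); Dec 14, 2042 (Sun); Dec 17, 2042 (Wed).
5 of the 6 holidays fall on weekdays; the rest are weekends and were already excluded.
Business days: 63 − 5 = 58.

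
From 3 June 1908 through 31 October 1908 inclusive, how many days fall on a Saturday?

3 June 1908 is a Wednesday.
The range spans 151 days (inclusive of both endpoints).
151 = 7 × 21 + 4, so there are 21 full weeks plus 4 extra days.
Each full week contributes one Saturday: 21 so far.
The 4 extra days are Wednesday, Thursday, Friday, Saturday — 1 of them qualifies.
Total: 21 + 1 = 22.

22 Saturdays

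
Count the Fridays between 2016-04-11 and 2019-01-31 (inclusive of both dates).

2016-04-11 is a Monday.
From 2016-04-11 to 2019-01-31 is 1026 days inclusive.
1026 = 7 × 146 + 4, so there are 146 full weeks plus 4 extra days.
Each full week contributes one Friday: 146 so far.
The 4 extra days are Monday, Tuesday, Wednesday, Thursday — none qualify.
Total: 146 + 0 = 146.

146 Fridays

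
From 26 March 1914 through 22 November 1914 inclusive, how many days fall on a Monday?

26 March 1914 is a Thursday.
From 26 March 1914 to 22 November 1914 is 242 days inclusive.
242 = 7 × 34 + 4, so there are 34 full weeks plus 4 extra days.
Each full week contributes one Monday: 34 so far.
The 4 extra days are Thursday, Friday, Saturday, Sunday — none qualify.
Total: 34 + 0 = 34.

34 Mondays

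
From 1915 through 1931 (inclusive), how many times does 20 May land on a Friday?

2

Day of week of May 20 in each year:
1915: Thu, 1916: Sat, 1917: Sun, 1918: Mon, 1919: Tue, 1920: Thu, 1921: Fri ✓, 1922: Sat, 1923: Sun, 1924: Tue, 1925: Wed, 1926: Thu, 1927: Fri ✓, 1928: Sun, 1929: Mon, 1930: Tue, 1931: Wed
Fridays: 1921, 1927.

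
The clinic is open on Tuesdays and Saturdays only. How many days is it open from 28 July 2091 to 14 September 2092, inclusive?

119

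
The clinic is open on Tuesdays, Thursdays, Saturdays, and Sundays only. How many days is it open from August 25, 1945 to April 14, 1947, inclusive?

342

August 25, 1945 is a Saturday.
That's 598 days from start to end, counting both.
598 = 7 × 85 + 3, so there are 85 full weeks plus 3 extra days.
Each full week contributes 4 days from the set (Tue, Thu, Sat, Sun): 85 × 4 = 340.
The 3 extra days are Sat, Sun, Mon — 2 of them qualify.
Total: 340 + 2 = 342.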